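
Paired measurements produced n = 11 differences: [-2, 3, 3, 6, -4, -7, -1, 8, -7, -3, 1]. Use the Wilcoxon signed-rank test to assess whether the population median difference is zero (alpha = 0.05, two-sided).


Step 1: Drop any zero differences (none here) and take |d_i|.
|d| = [2, 3, 3, 6, 4, 7, 1, 8, 7, 3, 1]
Step 2: Midrank |d_i| (ties get averaged ranks).
ranks: |2|->3, |3|->5, |3|->5, |6|->8, |4|->7, |7|->9.5, |1|->1.5, |8|->11, |7|->9.5, |3|->5, |1|->1.5
Step 3: Attach original signs; sum ranks with positive sign and with negative sign.
W+ = 5 + 5 + 8 + 11 + 1.5 = 30.5
W- = 3 + 7 + 9.5 + 1.5 + 9.5 + 5 = 35.5
(Check: W+ + W- = 66 should equal n(n+1)/2 = 66.)
Step 4: Test statistic W = min(W+, W-) = 30.5.
Step 5: Ties in |d|, so use the tie-corrected normal approximation.
        E[W] = n(n+1)/4 = 11*12/4 = 33.
        Tie groups: |d|=1 (t=2), |d|=3 (t=3), |d|=7 (t=2); sum(t^3 - t) = 36.
        Var[W] = n(n+1)(2n+1)/24 - sum(t^3-t)/48 = 3036/24 - 36/48 = 125.75.
        z = (W - E[W]) / sqrt(Var[W]) = (30.5 - 33) / 11.2138 = -0.2229.
        Two-sided p = 2*Phi(z) = 0.823583.
Step 6: alpha = 0.05. fail to reject H0.

W+ = 30.5, W- = 35.5, W = min = 30.5, p = 0.823583, fail to reject H0.


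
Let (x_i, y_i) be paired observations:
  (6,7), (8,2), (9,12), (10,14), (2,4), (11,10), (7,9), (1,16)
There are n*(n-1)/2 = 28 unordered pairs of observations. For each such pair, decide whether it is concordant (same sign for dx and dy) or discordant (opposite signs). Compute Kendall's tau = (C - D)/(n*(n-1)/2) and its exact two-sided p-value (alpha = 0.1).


Step 1: Enumerate the 28 unordered pairs (i,j) with i<j and classify each by sign(x_j-x_i) * sign(y_j-y_i).
  (1,2):dx=+2,dy=-5->D; (1,3):dx=+3,dy=+5->C; (1,4):dx=+4,dy=+7->C; (1,5):dx=-4,dy=-3->C
  (1,6):dx=+5,dy=+3->C; (1,7):dx=+1,dy=+2->C; (1,8):dx=-5,dy=+9->D; (2,3):dx=+1,dy=+10->C
  (2,4):dx=+2,dy=+12->C; (2,5):dx=-6,dy=+2->D; (2,6):dx=+3,dy=+8->C; (2,7):dx=-1,dy=+7->D
  (2,8):dx=-7,dy=+14->D; (3,4):dx=+1,dy=+2->C; (3,5):dx=-7,dy=-8->C; (3,6):dx=+2,dy=-2->D
  (3,7):dx=-2,dy=-3->C; (3,8):dx=-8,dy=+4->D; (4,5):dx=-8,dy=-10->C; (4,6):dx=+1,dy=-4->D
  (4,7):dx=-3,dy=-5->C; (4,8):dx=-9,dy=+2->D; (5,6):dx=+9,dy=+6->C; (5,7):dx=+5,dy=+5->C
  (5,8):dx=-1,dy=+12->D; (6,7):dx=-4,dy=-1->C; (6,8):dx=-10,dy=+6->D; (7,8):dx=-6,dy=+7->D
Step 2: C = 16, D = 12, total pairs = 28.
Step 3: tau = (C - D)/(n(n-1)/2) = (16 - 12)/28 = 0.142857.
Step 4: Exact two-sided p-value (enumerate n! = 40320 permutations of y under H0): p = 0.719544.
Step 5: alpha = 0.1. fail to reject H0.

tau_b = 0.1429 (C=16, D=12), p = 0.719544, fail to reject H0.


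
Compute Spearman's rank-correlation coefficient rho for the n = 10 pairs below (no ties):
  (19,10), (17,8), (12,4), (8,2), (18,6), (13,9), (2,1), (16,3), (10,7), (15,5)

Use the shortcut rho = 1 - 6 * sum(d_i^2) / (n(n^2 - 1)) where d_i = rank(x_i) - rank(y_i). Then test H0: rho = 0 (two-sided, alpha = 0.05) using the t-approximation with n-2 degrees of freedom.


Step 1: Rank x and y separately (midranks; no ties here).
rank(x): 19->10, 17->8, 12->4, 8->2, 18->9, 13->5, 2->1, 16->7, 10->3, 15->6
rank(y): 10->10, 8->8, 4->4, 2->2, 6->6, 9->9, 1->1, 3->3, 7->7, 5->5
Step 2: d_i = R_x(i) - R_y(i); compute d_i^2.
  (10-10)^2=0, (8-8)^2=0, (4-4)^2=0, (2-2)^2=0, (9-6)^2=9, (5-9)^2=16, (1-1)^2=0, (7-3)^2=16, (3-7)^2=16, (6-5)^2=1
sum(d^2) = 58.
Step 3: rho = 1 - 6*58 / (10*(10^2 - 1)) = 1 - 348/990 = 0.648485.
Step 4: Under H0, t = rho * sqrt((n-2)/(1-rho^2)) = 2.4095 ~ t(8).
Step 5: Two-sided p-value from the t-distribution with 8 df = 0.042540.
Step 6: alpha = 0.05. reject H0.

rho = 0.6485, p = 0.042540, reject H0 at alpha = 0.05.


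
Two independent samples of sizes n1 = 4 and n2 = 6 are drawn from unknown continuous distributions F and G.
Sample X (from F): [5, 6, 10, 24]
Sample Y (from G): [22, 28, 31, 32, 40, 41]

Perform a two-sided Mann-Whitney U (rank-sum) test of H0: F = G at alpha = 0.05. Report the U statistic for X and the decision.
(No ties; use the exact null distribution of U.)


Step 1: Combine and sort all 10 observations; assign midranks.
sorted (value, group): (5,X), (6,X), (10,X), (22,Y), (24,X), (28,Y), (31,Y), (32,Y), (40,Y), (41,Y)
ranks: 5->1, 6->2, 10->3, 22->4, 24->5, 28->6, 31->7, 32->8, 40->9, 41->10
Step 2: Rank sum for X: R1 = 1 + 2 + 3 + 5 = 11.
Step 3: U_X = R1 - n1(n1+1)/2 = 11 - 4*5/2 = 11 - 10 = 1.
       U_Y = n1*n2 - U_X = 24 - 1 = 23.
Step 4: No ties, so the exact null distribution of U (based on enumerating the C(10,4) = 210 equally likely rank assignments) gives the two-sided p-value.
Step 5: p-value = 0.019048; compare to alpha = 0.05. reject H0.

U_X = 1, p = 0.019048, reject H0 at alpha = 0.05.


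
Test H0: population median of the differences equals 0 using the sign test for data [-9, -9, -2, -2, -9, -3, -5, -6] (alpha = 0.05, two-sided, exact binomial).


Step 1: Discard zero differences. Original n = 8; n_eff = number of nonzero differences = 8.
Nonzero differences (with sign): -9, -9, -2, -2, -9, -3, -5, -6
Step 2: Count signs: positive = 0, negative = 8.
Step 3: Under H0: P(positive) = 0.5, so the number of positives S ~ Bin(8, 0.5).
Step 4: Two-sided exact p-value = sum of Bin(8,0.5) probabilities at or below the observed probability = 0.007812.
Step 5: alpha = 0.05. reject H0.

n_eff = 8, pos = 0, neg = 8, p = 0.007812, reject H0.


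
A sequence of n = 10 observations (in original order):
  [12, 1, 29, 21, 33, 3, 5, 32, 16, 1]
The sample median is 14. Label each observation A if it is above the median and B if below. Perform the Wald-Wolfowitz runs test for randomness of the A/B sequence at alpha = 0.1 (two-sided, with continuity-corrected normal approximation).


Step 1: Compute median = 14; label A = above, B = below.
Labels in order: BBAAABBAAB  (n_A = 5, n_B = 5)
Step 2: Count runs R = 5.
Step 3: Under H0 (random ordering), E[R] = 2*n_A*n_B/(n_A+n_B) + 1 = 2*5*5/10 + 1 = 6.0000.
        Var[R] = 2*n_A*n_B*(2*n_A*n_B - n_A - n_B) / ((n_A+n_B)^2 * (n_A+n_B-1)) = 2000/900 = 2.2222.
        SD[R] = 1.4907.
Step 4: Continuity-corrected z = (R + 0.5 - E[R]) / SD[R] = (5 + 0.5 - 6.0000) / 1.4907 = -0.3354.
Step 5: Two-sided p-value via normal approximation = 2*(1 - Phi(|z|)) = 0.737316.
Step 6: alpha = 0.1. fail to reject H0.

R = 5, z = -0.3354, p = 0.737316, fail to reject H0.


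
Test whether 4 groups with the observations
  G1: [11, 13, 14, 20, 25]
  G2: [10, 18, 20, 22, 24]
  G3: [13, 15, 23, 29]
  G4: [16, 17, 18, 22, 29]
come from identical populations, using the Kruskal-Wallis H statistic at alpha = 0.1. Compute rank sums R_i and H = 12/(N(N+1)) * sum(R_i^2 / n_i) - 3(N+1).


Step 1: Combine all N = 19 observations and assign midranks.
sorted (value, group, rank): (10,G2,1), (11,G1,2), (13,G1,3.5), (13,G3,3.5), (14,G1,5), (15,G3,6), (16,G4,7), (17,G4,8), (18,G2,9.5), (18,G4,9.5), (20,G1,11.5), (20,G2,11.5), (22,G2,13.5), (22,G4,13.5), (23,G3,15), (24,G2,16), (25,G1,17), (29,G3,18.5), (29,G4,18.5)
Step 2: Sum ranks within each group.
R_1 = 39 (n_1 = 5)
R_2 = 51.5 (n_2 = 5)
R_3 = 43 (n_3 = 4)
R_4 = 56.5 (n_4 = 5)
Step 3: H = 12/(N(N+1)) * sum(R_i^2/n_i) - 3(N+1)
     = 12/(19*20) * (39^2/5 + 51.5^2/5 + 43^2/4 + 56.5^2/5) - 3*20
     = 0.031579 * 1935.35 - 60
     = 1.116316.
Step 4: Ties present; correction factor C = 1 - 30/(19^3 - 19) = 0.995614. Corrected H = 1.116316 / 0.995614 = 1.121233.
Step 5: Under H0, H ~ chi^2(3); p-value = 0.771951.
Step 6: alpha = 0.1. fail to reject H0.

H = 1.1212, df = 3, p = 0.771951, fail to reject H0.


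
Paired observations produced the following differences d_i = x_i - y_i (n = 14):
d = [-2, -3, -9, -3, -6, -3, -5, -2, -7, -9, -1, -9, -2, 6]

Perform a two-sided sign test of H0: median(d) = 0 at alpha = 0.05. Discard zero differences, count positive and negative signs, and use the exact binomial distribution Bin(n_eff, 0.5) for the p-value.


Step 1: Discard zero differences. Original n = 14; n_eff = number of nonzero differences = 14.
Nonzero differences (with sign): -2, -3, -9, -3, -6, -3, -5, -2, -7, -9, -1, -9, -2, +6
Step 2: Count signs: positive = 1, negative = 13.
Step 3: Under H0: P(positive) = 0.5, so the number of positives S ~ Bin(14, 0.5).
Step 4: Two-sided exact p-value = sum of Bin(14,0.5) probabilities at or below the observed probability = 0.001831.
Step 5: alpha = 0.05. reject H0.

n_eff = 14, pos = 1, neg = 13, p = 0.001831, reject H0.


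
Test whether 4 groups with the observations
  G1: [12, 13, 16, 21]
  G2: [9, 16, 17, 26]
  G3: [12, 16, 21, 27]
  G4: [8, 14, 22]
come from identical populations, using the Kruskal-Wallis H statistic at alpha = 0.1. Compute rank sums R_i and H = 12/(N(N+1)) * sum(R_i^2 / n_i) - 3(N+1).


Step 1: Combine all N = 15 observations and assign midranks.
sorted (value, group, rank): (8,G4,1), (9,G2,2), (12,G1,3.5), (12,G3,3.5), (13,G1,5), (14,G4,6), (16,G1,8), (16,G2,8), (16,G3,8), (17,G2,10), (21,G1,11.5), (21,G3,11.5), (22,G4,13), (26,G2,14), (27,G3,15)
Step 2: Sum ranks within each group.
R_1 = 28 (n_1 = 4)
R_2 = 34 (n_2 = 4)
R_3 = 38 (n_3 = 4)
R_4 = 20 (n_4 = 3)
Step 3: H = 12/(N(N+1)) * sum(R_i^2/n_i) - 3(N+1)
     = 12/(15*16) * (28^2/4 + 34^2/4 + 38^2/4 + 20^2/3) - 3*16
     = 0.050000 * 979.333 - 48
     = 0.966667.
Step 4: Ties present; correction factor C = 1 - 36/(15^3 - 15) = 0.989286. Corrected H = 0.966667 / 0.989286 = 0.977136.
Step 5: Under H0, H ~ chi^2(3); p-value = 0.806784.
Step 6: alpha = 0.1. fail to reject H0.

H = 0.9771, df = 3, p = 0.806784, fail to reject H0.


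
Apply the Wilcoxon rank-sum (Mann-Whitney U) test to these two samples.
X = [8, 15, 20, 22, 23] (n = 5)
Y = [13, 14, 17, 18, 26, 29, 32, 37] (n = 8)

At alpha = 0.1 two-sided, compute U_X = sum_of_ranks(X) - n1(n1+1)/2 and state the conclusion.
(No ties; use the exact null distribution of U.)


Step 1: Combine and sort all 13 observations; assign midranks.
sorted (value, group): (8,X), (13,Y), (14,Y), (15,X), (17,Y), (18,Y), (20,X), (22,X), (23,X), (26,Y), (29,Y), (32,Y), (37,Y)
ranks: 8->1, 13->2, 14->3, 15->4, 17->5, 18->6, 20->7, 22->8, 23->9, 26->10, 29->11, 32->12, 37->13
Step 2: Rank sum for X: R1 = 1 + 4 + 7 + 8 + 9 = 29.
Step 3: U_X = R1 - n1(n1+1)/2 = 29 - 5*6/2 = 29 - 15 = 14.
       U_Y = n1*n2 - U_X = 40 - 14 = 26.
Step 4: No ties, so the exact null distribution of U (based on enumerating the C(13,5) = 1287 equally likely rank assignments) gives the two-sided p-value.
Step 5: p-value = 0.435120; compare to alpha = 0.1. fail to reject H0.

U_X = 14, p = 0.435120, fail to reject H0 at alpha = 0.1.


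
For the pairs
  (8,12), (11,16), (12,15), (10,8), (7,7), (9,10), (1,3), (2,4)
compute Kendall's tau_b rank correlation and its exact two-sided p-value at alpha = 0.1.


Step 1: Enumerate the 28 unordered pairs (i,j) with i<j and classify each by sign(x_j-x_i) * sign(y_j-y_i).
  (1,2):dx=+3,dy=+4->C; (1,3):dx=+4,dy=+3->C; (1,4):dx=+2,dy=-4->D; (1,5):dx=-1,dy=-5->C
  (1,6):dx=+1,dy=-2->D; (1,7):dx=-7,dy=-9->C; (1,8):dx=-6,dy=-8->C; (2,3):dx=+1,dy=-1->D
  (2,4):dx=-1,dy=-8->C; (2,5):dx=-4,dy=-9->C; (2,6):dx=-2,dy=-6->C; (2,7):dx=-10,dy=-13->C
  (2,8):dx=-9,dy=-12->C; (3,4):dx=-2,dy=-7->C; (3,5):dx=-5,dy=-8->C; (3,6):dx=-3,dy=-5->C
  (3,7):dx=-11,dy=-12->C; (3,8):dx=-10,dy=-11->C; (4,5):dx=-3,dy=-1->C; (4,6):dx=-1,dy=+2->D
  (4,7):dx=-9,dy=-5->C; (4,8):dx=-8,dy=-4->C; (5,6):dx=+2,dy=+3->C; (5,7):dx=-6,dy=-4->C
  (5,8):dx=-5,dy=-3->C; (6,7):dx=-8,dy=-7->C; (6,8):dx=-7,dy=-6->C; (7,8):dx=+1,dy=+1->C
Step 2: C = 24, D = 4, total pairs = 28.
Step 3: tau = (C - D)/(n(n-1)/2) = (24 - 4)/28 = 0.714286.
Step 4: Exact two-sided p-value (enumerate n! = 40320 permutations of y under H0): p = 0.014137.
Step 5: alpha = 0.1. reject H0.

tau_b = 0.7143 (C=24, D=4), p = 0.014137, reject H0.


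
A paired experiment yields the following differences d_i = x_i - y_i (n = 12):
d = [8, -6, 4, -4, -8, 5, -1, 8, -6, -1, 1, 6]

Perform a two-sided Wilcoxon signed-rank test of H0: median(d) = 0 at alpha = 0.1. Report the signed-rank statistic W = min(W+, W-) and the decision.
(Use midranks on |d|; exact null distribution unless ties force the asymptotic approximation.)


Step 1: Drop any zero differences (none here) and take |d_i|.
|d| = [8, 6, 4, 4, 8, 5, 1, 8, 6, 1, 1, 6]
Step 2: Midrank |d_i| (ties get averaged ranks).
ranks: |8|->11, |6|->8, |4|->4.5, |4|->4.5, |8|->11, |5|->6, |1|->2, |8|->11, |6|->8, |1|->2, |1|->2, |6|->8
Step 3: Attach original signs; sum ranks with positive sign and with negative sign.
W+ = 11 + 4.5 + 6 + 11 + 2 + 8 = 42.5
W- = 8 + 4.5 + 11 + 2 + 8 + 2 = 35.5
(Check: W+ + W- = 78 should equal n(n+1)/2 = 78.)
Step 4: Test statistic W = min(W+, W-) = 35.5.
Step 5: Ties in |d|, so use the tie-corrected normal approximation.
        E[W] = n(n+1)/4 = 12*13/4 = 39.
        Tie groups: |d|=1 (t=3), |d|=4 (t=2), |d|=6 (t=3), |d|=8 (t=3); sum(t^3 - t) = 78.
        Var[W] = n(n+1)(2n+1)/24 - sum(t^3-t)/48 = 3900/24 - 78/48 = 160.875.
        z = (W - E[W]) / sqrt(Var[W]) = (35.5 - 39) / 12.6837 = -0.2759.
        Two-sided p = 2*Phi(z) = 0.782590.
Step 6: alpha = 0.1. fail to reject H0.

W+ = 42.5, W- = 35.5, W = min = 35.5, p = 0.782590, fail to reject H0.


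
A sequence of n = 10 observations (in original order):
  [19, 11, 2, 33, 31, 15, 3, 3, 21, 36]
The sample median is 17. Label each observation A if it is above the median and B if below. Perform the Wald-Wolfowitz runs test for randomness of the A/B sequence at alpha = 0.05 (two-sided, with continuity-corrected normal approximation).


Step 1: Compute median = 17; label A = above, B = below.
Labels in order: ABBAABBBAA  (n_A = 5, n_B = 5)
Step 2: Count runs R = 5.
Step 3: Under H0 (random ordering), E[R] = 2*n_A*n_B/(n_A+n_B) + 1 = 2*5*5/10 + 1 = 6.0000.
        Var[R] = 2*n_A*n_B*(2*n_A*n_B - n_A - n_B) / ((n_A+n_B)^2 * (n_A+n_B-1)) = 2000/900 = 2.2222.
        SD[R] = 1.4907.
Step 4: Continuity-corrected z = (R + 0.5 - E[R]) / SD[R] = (5 + 0.5 - 6.0000) / 1.4907 = -0.3354.
Step 5: Two-sided p-value via normal approximation = 2*(1 - Phi(|z|)) = 0.737316.
Step 6: alpha = 0.05. fail to reject H0.

R = 5, z = -0.3354, p = 0.737316, fail to reject H0.


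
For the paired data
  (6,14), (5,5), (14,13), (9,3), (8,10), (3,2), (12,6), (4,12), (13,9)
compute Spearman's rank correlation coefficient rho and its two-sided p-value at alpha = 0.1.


Step 1: Rank x and y separately (midranks; no ties here).
rank(x): 6->4, 5->3, 14->9, 9->6, 8->5, 3->1, 12->7, 4->2, 13->8
rank(y): 14->9, 5->3, 13->8, 3->2, 10->6, 2->1, 6->4, 12->7, 9->5
Step 2: d_i = R_x(i) - R_y(i); compute d_i^2.
  (4-9)^2=25, (3-3)^2=0, (9-8)^2=1, (6-2)^2=16, (5-6)^2=1, (1-1)^2=0, (7-4)^2=9, (2-7)^2=25, (8-5)^2=9
sum(d^2) = 86.
Step 3: rho = 1 - 6*86 / (9*(9^2 - 1)) = 1 - 516/720 = 0.283333.
Step 4: Under H0, t = rho * sqrt((n-2)/(1-rho^2)) = 0.7817 ~ t(7).
Step 5: Two-sided p-value from the t-distribution with 7 df = 0.460030.
Step 6: alpha = 0.1. fail to reject H0.

rho = 0.2833, p = 0.460030, fail to reject H0 at alpha = 0.1.


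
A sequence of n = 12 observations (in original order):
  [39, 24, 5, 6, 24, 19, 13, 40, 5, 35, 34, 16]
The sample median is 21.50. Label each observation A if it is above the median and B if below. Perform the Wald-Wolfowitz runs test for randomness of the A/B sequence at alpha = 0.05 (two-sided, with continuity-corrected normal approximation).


Step 1: Compute median = 21.50; label A = above, B = below.
Labels in order: AABBABBABAAB  (n_A = 6, n_B = 6)
Step 2: Count runs R = 8.
Step 3: Under H0 (random ordering), E[R] = 2*n_A*n_B/(n_A+n_B) + 1 = 2*6*6/12 + 1 = 7.0000.
        Var[R] = 2*n_A*n_B*(2*n_A*n_B - n_A - n_B) / ((n_A+n_B)^2 * (n_A+n_B-1)) = 4320/1584 = 2.7273.
        SD[R] = 1.6514.
Step 4: Continuity-corrected z = (R - 0.5 - E[R]) / SD[R] = (8 - 0.5 - 7.0000) / 1.6514 = 0.3028.
Step 5: Two-sided p-value via normal approximation = 2*(1 - Phi(|z|)) = 0.762069.
Step 6: alpha = 0.05. fail to reject H0.

R = 8, z = 0.3028, p = 0.762069, fail to reject H0.


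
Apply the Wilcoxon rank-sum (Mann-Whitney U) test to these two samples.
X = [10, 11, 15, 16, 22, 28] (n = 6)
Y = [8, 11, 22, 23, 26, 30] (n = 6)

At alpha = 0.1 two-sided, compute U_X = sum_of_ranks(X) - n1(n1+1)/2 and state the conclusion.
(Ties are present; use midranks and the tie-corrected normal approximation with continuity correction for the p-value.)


Step 1: Combine and sort all 12 observations; assign midranks.
sorted (value, group): (8,Y), (10,X), (11,X), (11,Y), (15,X), (16,X), (22,X), (22,Y), (23,Y), (26,Y), (28,X), (30,Y)
ranks: 8->1, 10->2, 11->3.5, 11->3.5, 15->5, 16->6, 22->7.5, 22->7.5, 23->9, 26->10, 28->11, 30->12
Step 2: Rank sum for X: R1 = 2 + 3.5 + 5 + 6 + 7.5 + 11 = 35.
Step 3: U_X = R1 - n1(n1+1)/2 = 35 - 6*7/2 = 35 - 21 = 14.
       U_Y = n1*n2 - U_X = 36 - 14 = 22.
Step 4: Ties are present, so use the tie-corrected normal approximation (with continuity correction) for the p-value.
Step 5: p-value = 0.573831; compare to alpha = 0.1. fail to reject H0.

U_X = 14, p = 0.573831, fail to reject H0 at alpha = 0.1.


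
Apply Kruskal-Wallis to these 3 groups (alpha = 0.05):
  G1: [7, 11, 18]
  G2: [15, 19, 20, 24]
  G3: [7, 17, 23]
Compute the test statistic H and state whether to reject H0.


Step 1: Combine all N = 10 observations and assign midranks.
sorted (value, group, rank): (7,G1,1.5), (7,G3,1.5), (11,G1,3), (15,G2,4), (17,G3,5), (18,G1,6), (19,G2,7), (20,G2,8), (23,G3,9), (24,G2,10)
Step 2: Sum ranks within each group.
R_1 = 10.5 (n_1 = 3)
R_2 = 29 (n_2 = 4)
R_3 = 15.5 (n_3 = 3)
Step 3: H = 12/(N(N+1)) * sum(R_i^2/n_i) - 3(N+1)
     = 12/(10*11) * (10.5^2/3 + 29^2/4 + 15.5^2/3) - 3*11
     = 0.109091 * 327.083 - 33
     = 2.681818.
Step 4: Ties present; correction factor C = 1 - 6/(10^3 - 10) = 0.993939. Corrected H = 2.681818 / 0.993939 = 2.698171.
Step 5: Under H0, H ~ chi^2(2); p-value = 0.259477.
Step 6: alpha = 0.05. fail to reject H0.

H = 2.6982, df = 2, p = 0.259477, fail to reject H0.


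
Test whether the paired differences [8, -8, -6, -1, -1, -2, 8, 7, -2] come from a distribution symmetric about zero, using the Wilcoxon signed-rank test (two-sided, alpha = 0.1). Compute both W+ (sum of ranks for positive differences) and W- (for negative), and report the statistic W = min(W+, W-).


Step 1: Drop any zero differences (none here) and take |d_i|.
|d| = [8, 8, 6, 1, 1, 2, 8, 7, 2]
Step 2: Midrank |d_i| (ties get averaged ranks).
ranks: |8|->8, |8|->8, |6|->5, |1|->1.5, |1|->1.5, |2|->3.5, |8|->8, |7|->6, |2|->3.5
Step 3: Attach original signs; sum ranks with positive sign and with negative sign.
W+ = 8 + 8 + 6 = 22
W- = 8 + 5 + 1.5 + 1.5 + 3.5 + 3.5 = 23
(Check: W+ + W- = 45 should equal n(n+1)/2 = 45.)
Step 4: Test statistic W = min(W+, W-) = 22.
Step 5: Ties in |d|, so use the tie-corrected normal approximation.
        E[W] = n(n+1)/4 = 9*10/4 = 22.5.
        Tie groups: |d|=1 (t=2), |d|=2 (t=2), |d|=8 (t=3); sum(t^3 - t) = 36.
        Var[W] = n(n+1)(2n+1)/24 - sum(t^3-t)/48 = 1710/24 - 36/48 = 70.5.
        z = (W - E[W]) / sqrt(Var[W]) = (22 - 22.5) / 8.3964 = -0.0595.
        Two-sided p = 2*Phi(z) = 0.952515.
Step 6: alpha = 0.1. fail to reject H0.

W+ = 22, W- = 23, W = min = 22, p = 0.952515, fail to reject H0.


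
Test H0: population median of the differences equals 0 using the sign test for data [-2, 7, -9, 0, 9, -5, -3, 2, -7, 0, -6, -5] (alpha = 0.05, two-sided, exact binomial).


Step 1: Discard zero differences. Original n = 12; n_eff = number of nonzero differences = 10.
Nonzero differences (with sign): -2, +7, -9, +9, -5, -3, +2, -7, -6, -5
Step 2: Count signs: positive = 3, negative = 7.
Step 3: Under H0: P(positive) = 0.5, so the number of positives S ~ Bin(10, 0.5).
Step 4: Two-sided exact p-value = sum of Bin(10,0.5) probabilities at or below the observed probability = 0.343750.
Step 5: alpha = 0.05. fail to reject H0.

n_eff = 10, pos = 3, neg = 7, p = 0.343750, fail to reject H0.


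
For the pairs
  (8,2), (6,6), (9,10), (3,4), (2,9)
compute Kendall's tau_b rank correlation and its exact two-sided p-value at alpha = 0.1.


Step 1: Enumerate the 10 unordered pairs (i,j) with i<j and classify each by sign(x_j-x_i) * sign(y_j-y_i).
  (1,2):dx=-2,dy=+4->D; (1,3):dx=+1,dy=+8->C; (1,4):dx=-5,dy=+2->D; (1,5):dx=-6,dy=+7->D
  (2,3):dx=+3,dy=+4->C; (2,4):dx=-3,dy=-2->C; (2,5):dx=-4,dy=+3->D; (3,4):dx=-6,dy=-6->C
  (3,5):dx=-7,dy=-1->C; (4,5):dx=-1,dy=+5->D
Step 2: C = 5, D = 5, total pairs = 10.
Step 3: tau = (C - D)/(n(n-1)/2) = (5 - 5)/10 = 0.000000.
Step 4: Exact two-sided p-value (enumerate n! = 120 permutations of y under H0): p = 1.000000.
Step 5: alpha = 0.1. fail to reject H0.

tau_b = 0.0000 (C=5, D=5), p = 1.000000, fail to reject H0.


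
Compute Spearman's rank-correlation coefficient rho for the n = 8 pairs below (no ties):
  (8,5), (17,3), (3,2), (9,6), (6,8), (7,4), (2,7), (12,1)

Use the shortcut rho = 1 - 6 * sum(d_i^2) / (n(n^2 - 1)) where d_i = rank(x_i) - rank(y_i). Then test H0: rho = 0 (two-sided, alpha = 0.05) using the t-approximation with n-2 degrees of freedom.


Step 1: Rank x and y separately (midranks; no ties here).
rank(x): 8->5, 17->8, 3->2, 9->6, 6->3, 7->4, 2->1, 12->7
rank(y): 5->5, 3->3, 2->2, 6->6, 8->8, 4->4, 7->7, 1->1
Step 2: d_i = R_x(i) - R_y(i); compute d_i^2.
  (5-5)^2=0, (8-3)^2=25, (2-2)^2=0, (6-6)^2=0, (3-8)^2=25, (4-4)^2=0, (1-7)^2=36, (7-1)^2=36
sum(d^2) = 122.
Step 3: rho = 1 - 6*122 / (8*(8^2 - 1)) = 1 - 732/504 = -0.452381.
Step 4: Under H0, t = rho * sqrt((n-2)/(1-rho^2)) = -1.2425 ~ t(6).
Step 5: Two-sided p-value from the t-distribution with 6 df = 0.260405.
Step 6: alpha = 0.05. fail to reject H0.

rho = -0.4524, p = 0.260405, fail to reject H0 at alpha = 0.05.


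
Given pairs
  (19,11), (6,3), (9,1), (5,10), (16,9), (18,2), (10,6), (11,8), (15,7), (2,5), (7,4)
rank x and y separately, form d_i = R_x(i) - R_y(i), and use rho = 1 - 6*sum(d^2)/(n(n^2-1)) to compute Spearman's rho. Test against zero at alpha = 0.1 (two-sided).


Step 1: Rank x and y separately (midranks; no ties here).
rank(x): 19->11, 6->3, 9->5, 5->2, 16->9, 18->10, 10->6, 11->7, 15->8, 2->1, 7->4
rank(y): 11->11, 3->3, 1->1, 10->10, 9->9, 2->2, 6->6, 8->8, 7->7, 5->5, 4->4
Step 2: d_i = R_x(i) - R_y(i); compute d_i^2.
  (11-11)^2=0, (3-3)^2=0, (5-1)^2=16, (2-10)^2=64, (9-9)^2=0, (10-2)^2=64, (6-6)^2=0, (7-8)^2=1, (8-7)^2=1, (1-5)^2=16, (4-4)^2=0
sum(d^2) = 162.
Step 3: rho = 1 - 6*162 / (11*(11^2 - 1)) = 1 - 972/1320 = 0.263636.
Step 4: Under H0, t = rho * sqrt((n-2)/(1-rho^2)) = 0.8199 ~ t(9).
Step 5: Two-sided p-value from the t-distribution with 9 df = 0.433441.
Step 6: alpha = 0.1. fail to reject H0.

rho = 0.2636, p = 0.433441, fail to reject H0 at alpha = 0.1.


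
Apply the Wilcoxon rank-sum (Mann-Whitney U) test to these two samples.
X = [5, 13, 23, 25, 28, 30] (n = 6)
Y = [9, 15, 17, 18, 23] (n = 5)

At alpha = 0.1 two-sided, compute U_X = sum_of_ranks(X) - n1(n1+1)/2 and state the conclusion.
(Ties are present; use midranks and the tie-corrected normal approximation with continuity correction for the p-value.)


Step 1: Combine and sort all 11 observations; assign midranks.
sorted (value, group): (5,X), (9,Y), (13,X), (15,Y), (17,Y), (18,Y), (23,X), (23,Y), (25,X), (28,X), (30,X)
ranks: 5->1, 9->2, 13->3, 15->4, 17->5, 18->6, 23->7.5, 23->7.5, 25->9, 28->10, 30->11
Step 2: Rank sum for X: R1 = 1 + 3 + 7.5 + 9 + 10 + 11 = 41.5.
Step 3: U_X = R1 - n1(n1+1)/2 = 41.5 - 6*7/2 = 41.5 - 21 = 20.5.
       U_Y = n1*n2 - U_X = 30 - 20.5 = 9.5.
Step 4: Ties are present, so use the tie-corrected normal approximation (with continuity correction) for the p-value.
Step 5: p-value = 0.360216; compare to alpha = 0.1. fail to reject H0.

U_X = 20.5, p = 0.360216, fail to reject H0 at alpha = 0.1.


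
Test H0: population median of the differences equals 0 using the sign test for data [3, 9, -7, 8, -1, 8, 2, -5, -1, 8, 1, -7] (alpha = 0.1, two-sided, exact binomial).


Step 1: Discard zero differences. Original n = 12; n_eff = number of nonzero differences = 12.
Nonzero differences (with sign): +3, +9, -7, +8, -1, +8, +2, -5, -1, +8, +1, -7
Step 2: Count signs: positive = 7, negative = 5.
Step 3: Under H0: P(positive) = 0.5, so the number of positives S ~ Bin(12, 0.5).
Step 4: Two-sided exact p-value = sum of Bin(12,0.5) probabilities at or below the observed probability = 0.774414.
Step 5: alpha = 0.1. fail to reject H0.

n_eff = 12, pos = 7, neg = 5, p = 0.774414, fail to reject H0.


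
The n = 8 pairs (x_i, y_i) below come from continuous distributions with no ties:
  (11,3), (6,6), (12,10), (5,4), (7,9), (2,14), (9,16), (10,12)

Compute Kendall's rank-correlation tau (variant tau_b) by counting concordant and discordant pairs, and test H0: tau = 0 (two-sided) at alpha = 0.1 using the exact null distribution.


Step 1: Enumerate the 28 unordered pairs (i,j) with i<j and classify each by sign(x_j-x_i) * sign(y_j-y_i).
  (1,2):dx=-5,dy=+3->D; (1,3):dx=+1,dy=+7->C; (1,4):dx=-6,dy=+1->D; (1,5):dx=-4,dy=+6->D
  (1,6):dx=-9,dy=+11->D; (1,7):dx=-2,dy=+13->D; (1,8):dx=-1,dy=+9->D; (2,3):dx=+6,dy=+4->C
  (2,4):dx=-1,dy=-2->C; (2,5):dx=+1,dy=+3->C; (2,6):dx=-4,dy=+8->D; (2,7):dx=+3,dy=+10->C
  (2,8):dx=+4,dy=+6->C; (3,4):dx=-7,dy=-6->C; (3,5):dx=-5,dy=-1->C; (3,6):dx=-10,dy=+4->D
  (3,7):dx=-3,dy=+6->D; (3,8):dx=-2,dy=+2->D; (4,5):dx=+2,dy=+5->C; (4,6):dx=-3,dy=+10->D
  (4,7):dx=+4,dy=+12->C; (4,8):dx=+5,dy=+8->C; (5,6):dx=-5,dy=+5->D; (5,7):dx=+2,dy=+7->C
  (5,8):dx=+3,dy=+3->C; (6,7):dx=+7,dy=+2->C; (6,8):dx=+8,dy=-2->D; (7,8):dx=+1,dy=-4->D
Step 2: C = 14, D = 14, total pairs = 28.
Step 3: tau = (C - D)/(n(n-1)/2) = (14 - 14)/28 = 0.000000.
Step 4: Exact two-sided p-value (enumerate n! = 40320 permutations of y under H0): p = 1.000000.
Step 5: alpha = 0.1. fail to reject H0.

tau_b = 0.0000 (C=14, D=14), p = 1.000000, fail to reject H0.


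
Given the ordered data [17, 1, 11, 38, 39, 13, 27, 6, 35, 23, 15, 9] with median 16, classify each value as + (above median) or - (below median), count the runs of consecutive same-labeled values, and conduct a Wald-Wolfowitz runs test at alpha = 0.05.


Step 1: Compute median = 16; label A = above, B = below.
Labels in order: ABBAABABAABB  (n_A = 6, n_B = 6)
Step 2: Count runs R = 8.
Step 3: Under H0 (random ordering), E[R] = 2*n_A*n_B/(n_A+n_B) + 1 = 2*6*6/12 + 1 = 7.0000.
        Var[R] = 2*n_A*n_B*(2*n_A*n_B - n_A - n_B) / ((n_A+n_B)^2 * (n_A+n_B-1)) = 4320/1584 = 2.7273.
        SD[R] = 1.6514.
Step 4: Continuity-corrected z = (R - 0.5 - E[R]) / SD[R] = (8 - 0.5 - 7.0000) / 1.6514 = 0.3028.
Step 5: Two-sided p-value via normal approximation = 2*(1 - Phi(|z|)) = 0.762069.
Step 6: alpha = 0.05. fail to reject H0.

R = 8, z = 0.3028, p = 0.762069, fail to reject H0.


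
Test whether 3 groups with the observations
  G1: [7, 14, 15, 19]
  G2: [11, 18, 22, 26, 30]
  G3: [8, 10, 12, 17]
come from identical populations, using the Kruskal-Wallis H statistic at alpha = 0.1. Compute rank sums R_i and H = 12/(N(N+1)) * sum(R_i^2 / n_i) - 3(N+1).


Step 1: Combine all N = 13 observations and assign midranks.
sorted (value, group, rank): (7,G1,1), (8,G3,2), (10,G3,3), (11,G2,4), (12,G3,5), (14,G1,6), (15,G1,7), (17,G3,8), (18,G2,9), (19,G1,10), (22,G2,11), (26,G2,12), (30,G2,13)
Step 2: Sum ranks within each group.
R_1 = 24 (n_1 = 4)
R_2 = 49 (n_2 = 5)
R_3 = 18 (n_3 = 4)
Step 3: H = 12/(N(N+1)) * sum(R_i^2/n_i) - 3(N+1)
     = 12/(13*14) * (24^2/4 + 49^2/5 + 18^2/4) - 3*14
     = 0.065934 * 705.2 - 42
     = 4.496703.
Step 4: No ties, so H is used without correction.
Step 5: Under H0, H ~ chi^2(2); p-value = 0.105573.
Step 6: alpha = 0.1. fail to reject H0.

H = 4.4967, df = 2, p = 0.105573, fail to reject H0.


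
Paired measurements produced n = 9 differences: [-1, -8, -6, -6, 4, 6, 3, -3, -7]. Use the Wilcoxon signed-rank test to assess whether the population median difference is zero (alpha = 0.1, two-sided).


Step 1: Drop any zero differences (none here) and take |d_i|.
|d| = [1, 8, 6, 6, 4, 6, 3, 3, 7]
Step 2: Midrank |d_i| (ties get averaged ranks).
ranks: |1|->1, |8|->9, |6|->6, |6|->6, |4|->4, |6|->6, |3|->2.5, |3|->2.5, |7|->8
Step 3: Attach original signs; sum ranks with positive sign and with negative sign.
W+ = 4 + 6 + 2.5 = 12.5
W- = 1 + 9 + 6 + 6 + 2.5 + 8 = 32.5
(Check: W+ + W- = 45 should equal n(n+1)/2 = 45.)
Step 4: Test statistic W = min(W+, W-) = 12.5.
Step 5: Ties in |d|, so use the tie-corrected normal approximation.
        E[W] = n(n+1)/4 = 9*10/4 = 22.5.
        Tie groups: |d|=3 (t=2), |d|=6 (t=3); sum(t^3 - t) = 30.
        Var[W] = n(n+1)(2n+1)/24 - sum(t^3-t)/48 = 1710/24 - 30/48 = 70.625.
        z = (W - E[W]) / sqrt(Var[W]) = (12.5 - 22.5) / 8.4039 = -1.1899.
        Two-sided p = 2*Phi(z) = 0.234075.
Step 6: alpha = 0.1. fail to reject H0.

W+ = 12.5, W- = 32.5, W = min = 12.5, p = 0.234075, fail to reject H0.


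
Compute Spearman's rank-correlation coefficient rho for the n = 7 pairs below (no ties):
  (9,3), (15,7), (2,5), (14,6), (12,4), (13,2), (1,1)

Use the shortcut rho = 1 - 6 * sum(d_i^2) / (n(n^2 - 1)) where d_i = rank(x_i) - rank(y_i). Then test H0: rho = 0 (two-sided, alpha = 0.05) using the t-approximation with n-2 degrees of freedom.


Step 1: Rank x and y separately (midranks; no ties here).
rank(x): 9->3, 15->7, 2->2, 14->6, 12->4, 13->5, 1->1
rank(y): 3->3, 7->7, 5->5, 6->6, 4->4, 2->2, 1->1
Step 2: d_i = R_x(i) - R_y(i); compute d_i^2.
  (3-3)^2=0, (7-7)^2=0, (2-5)^2=9, (6-6)^2=0, (4-4)^2=0, (5-2)^2=9, (1-1)^2=0
sum(d^2) = 18.
Step 3: rho = 1 - 6*18 / (7*(7^2 - 1)) = 1 - 108/336 = 0.678571.
Step 4: Under H0, t = rho * sqrt((n-2)/(1-rho^2)) = 2.0657 ~ t(5).
Step 5: Two-sided p-value from the t-distribution with 5 df = 0.093750.
Step 6: alpha = 0.05. fail to reject H0.

rho = 0.6786, p = 0.093750, fail to reject H0 at alpha = 0.05.


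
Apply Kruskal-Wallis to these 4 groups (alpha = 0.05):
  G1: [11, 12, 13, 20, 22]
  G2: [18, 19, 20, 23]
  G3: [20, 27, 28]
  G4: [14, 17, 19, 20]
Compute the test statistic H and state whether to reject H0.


Step 1: Combine all N = 16 observations and assign midranks.
sorted (value, group, rank): (11,G1,1), (12,G1,2), (13,G1,3), (14,G4,4), (17,G4,5), (18,G2,6), (19,G2,7.5), (19,G4,7.5), (20,G1,10.5), (20,G2,10.5), (20,G3,10.5), (20,G4,10.5), (22,G1,13), (23,G2,14), (27,G3,15), (28,G3,16)
Step 2: Sum ranks within each group.
R_1 = 29.5 (n_1 = 5)
R_2 = 38 (n_2 = 4)
R_3 = 41.5 (n_3 = 3)
R_4 = 27 (n_4 = 4)
Step 3: H = 12/(N(N+1)) * sum(R_i^2/n_i) - 3(N+1)
     = 12/(16*17) * (29.5^2/5 + 38^2/4 + 41.5^2/3 + 27^2/4) - 3*17
     = 0.044118 * 1291.38 - 51
     = 5.972794.
Step 4: Ties present; correction factor C = 1 - 66/(16^3 - 16) = 0.983824. Corrected H = 5.972794 / 0.983824 = 6.071001.
Step 5: Under H0, H ~ chi^2(3); p-value = 0.108206.
Step 6: alpha = 0.05. fail to reject H0.

H = 6.0710, df = 3, p = 0.108206, fail to reject H0.


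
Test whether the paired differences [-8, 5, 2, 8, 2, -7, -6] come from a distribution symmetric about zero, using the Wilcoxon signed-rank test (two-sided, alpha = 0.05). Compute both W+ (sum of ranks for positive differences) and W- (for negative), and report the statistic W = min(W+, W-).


Step 1: Drop any zero differences (none here) and take |d_i|.
|d| = [8, 5, 2, 8, 2, 7, 6]
Step 2: Midrank |d_i| (ties get averaged ranks).
ranks: |8|->6.5, |5|->3, |2|->1.5, |8|->6.5, |2|->1.5, |7|->5, |6|->4
Step 3: Attach original signs; sum ranks with positive sign and with negative sign.
W+ = 3 + 1.5 + 6.5 + 1.5 = 12.5
W- = 6.5 + 5 + 4 = 15.5
(Check: W+ + W- = 28 should equal n(n+1)/2 = 28.)
Step 4: Test statistic W = min(W+, W-) = 12.5.
Step 5: Ties in |d|, so use the tie-corrected normal approximation.
        E[W] = n(n+1)/4 = 7*8/4 = 14.
        Tie groups: |d|=2 (t=2), |d|=8 (t=2); sum(t^3 - t) = 12.
        Var[W] = n(n+1)(2n+1)/24 - sum(t^3-t)/48 = 840/24 - 12/48 = 34.75.
        z = (W - E[W]) / sqrt(Var[W]) = (12.5 - 14) / 5.8949 = -0.2545.
        Two-sided p = 2*Phi(z) = 0.799143.
Step 6: alpha = 0.05. fail to reject H0.

W+ = 12.5, W- = 15.5, W = min = 12.5, p = 0.799143, fail to reject H0.


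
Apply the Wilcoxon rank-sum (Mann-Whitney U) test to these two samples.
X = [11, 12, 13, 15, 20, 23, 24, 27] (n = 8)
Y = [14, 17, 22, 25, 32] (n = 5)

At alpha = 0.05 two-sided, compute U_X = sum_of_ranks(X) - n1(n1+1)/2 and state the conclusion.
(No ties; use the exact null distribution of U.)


Step 1: Combine and sort all 13 observations; assign midranks.
sorted (value, group): (11,X), (12,X), (13,X), (14,Y), (15,X), (17,Y), (20,X), (22,Y), (23,X), (24,X), (25,Y), (27,X), (32,Y)
ranks: 11->1, 12->2, 13->3, 14->4, 15->5, 17->6, 20->7, 22->8, 23->9, 24->10, 25->11, 27->12, 32->13
Step 2: Rank sum for X: R1 = 1 + 2 + 3 + 5 + 7 + 9 + 10 + 12 = 49.
Step 3: U_X = R1 - n1(n1+1)/2 = 49 - 8*9/2 = 49 - 36 = 13.
       U_Y = n1*n2 - U_X = 40 - 13 = 27.
Step 4: No ties, so the exact null distribution of U (based on enumerating the C(13,8) = 1287 equally likely rank assignments) gives the two-sided p-value.
Step 5: p-value = 0.354312; compare to alpha = 0.05. fail to reject H0.

U_X = 13, p = 0.354312, fail to reject H0 at alpha = 0.05.


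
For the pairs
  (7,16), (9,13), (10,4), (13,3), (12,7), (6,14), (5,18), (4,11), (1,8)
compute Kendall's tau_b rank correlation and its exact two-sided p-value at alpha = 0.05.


Step 1: Enumerate the 36 unordered pairs (i,j) with i<j and classify each by sign(x_j-x_i) * sign(y_j-y_i).
  (1,2):dx=+2,dy=-3->D; (1,3):dx=+3,dy=-12->D; (1,4):dx=+6,dy=-13->D; (1,5):dx=+5,dy=-9->D
  (1,6):dx=-1,dy=-2->C; (1,7):dx=-2,dy=+2->D; (1,8):dx=-3,dy=-5->C; (1,9):dx=-6,dy=-8->C
  (2,3):dx=+1,dy=-9->D; (2,4):dx=+4,dy=-10->D; (2,5):dx=+3,dy=-6->D; (2,6):dx=-3,dy=+1->D
  (2,7):dx=-4,dy=+5->D; (2,8):dx=-5,dy=-2->C; (2,9):dx=-8,dy=-5->C; (3,4):dx=+3,dy=-1->D
  (3,5):dx=+2,dy=+3->C; (3,6):dx=-4,dy=+10->D; (3,7):dx=-5,dy=+14->D; (3,8):dx=-6,dy=+7->D
  (3,9):dx=-9,dy=+4->D; (4,5):dx=-1,dy=+4->D; (4,6):dx=-7,dy=+11->D; (4,7):dx=-8,dy=+15->D
  (4,8):dx=-9,dy=+8->D; (4,9):dx=-12,dy=+5->D; (5,6):dx=-6,dy=+7->D; (5,7):dx=-7,dy=+11->D
  (5,8):dx=-8,dy=+4->D; (5,9):dx=-11,dy=+1->D; (6,7):dx=-1,dy=+4->D; (6,8):dx=-2,dy=-3->C
  (6,9):dx=-5,dy=-6->C; (7,8):dx=-1,dy=-7->C; (7,9):dx=-4,dy=-10->C; (8,9):dx=-3,dy=-3->C
Step 2: C = 11, D = 25, total pairs = 36.
Step 3: tau = (C - D)/(n(n-1)/2) = (11 - 25)/36 = -0.388889.
Step 4: Exact two-sided p-value (enumerate n! = 362880 permutations of y under H0): p = 0.180181.
Step 5: alpha = 0.05. fail to reject H0.

tau_b = -0.3889 (C=11, D=25), p = 0.180181, fail to reject H0.


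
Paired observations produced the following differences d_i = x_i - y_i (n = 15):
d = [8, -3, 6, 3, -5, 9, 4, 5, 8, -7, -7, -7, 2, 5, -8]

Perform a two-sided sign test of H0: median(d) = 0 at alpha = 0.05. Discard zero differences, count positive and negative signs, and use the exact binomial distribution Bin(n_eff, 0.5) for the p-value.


Step 1: Discard zero differences. Original n = 15; n_eff = number of nonzero differences = 15.
Nonzero differences (with sign): +8, -3, +6, +3, -5, +9, +4, +5, +8, -7, -7, -7, +2, +5, -8
Step 2: Count signs: positive = 9, negative = 6.
Step 3: Under H0: P(positive) = 0.5, so the number of positives S ~ Bin(15, 0.5).
Step 4: Two-sided exact p-value = sum of Bin(15,0.5) probabilities at or below the observed probability = 0.607239.
Step 5: alpha = 0.05. fail to reject H0.

n_eff = 15, pos = 9, neg = 6, p = 0.607239, fail to reject H0.


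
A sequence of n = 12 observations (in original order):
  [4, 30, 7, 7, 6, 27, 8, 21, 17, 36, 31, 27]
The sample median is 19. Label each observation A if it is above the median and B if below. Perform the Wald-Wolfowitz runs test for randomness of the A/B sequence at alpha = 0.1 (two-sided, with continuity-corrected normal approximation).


Step 1: Compute median = 19; label A = above, B = below.
Labels in order: BABBBABABAAA  (n_A = 6, n_B = 6)
Step 2: Count runs R = 8.
Step 3: Under H0 (random ordering), E[R] = 2*n_A*n_B/(n_A+n_B) + 1 = 2*6*6/12 + 1 = 7.0000.
        Var[R] = 2*n_A*n_B*(2*n_A*n_B - n_A - n_B) / ((n_A+n_B)^2 * (n_A+n_B-1)) = 4320/1584 = 2.7273.
        SD[R] = 1.6514.
Step 4: Continuity-corrected z = (R - 0.5 - E[R]) / SD[R] = (8 - 0.5 - 7.0000) / 1.6514 = 0.3028.
Step 5: Two-sided p-value via normal approximation = 2*(1 - Phi(|z|)) = 0.762069.
Step 6: alpha = 0.1. fail to reject H0.

R = 8, z = 0.3028, p = 0.762069, fail to reject H0.


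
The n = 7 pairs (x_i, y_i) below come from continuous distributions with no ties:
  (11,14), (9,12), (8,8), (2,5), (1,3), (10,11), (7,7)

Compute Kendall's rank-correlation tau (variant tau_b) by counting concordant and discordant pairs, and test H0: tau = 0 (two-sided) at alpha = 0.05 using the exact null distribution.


Step 1: Enumerate the 21 unordered pairs (i,j) with i<j and classify each by sign(x_j-x_i) * sign(y_j-y_i).
  (1,2):dx=-2,dy=-2->C; (1,3):dx=-3,dy=-6->C; (1,4):dx=-9,dy=-9->C; (1,5):dx=-10,dy=-11->C
  (1,6):dx=-1,dy=-3->C; (1,7):dx=-4,dy=-7->C; (2,3):dx=-1,dy=-4->C; (2,4):dx=-7,dy=-7->C
  (2,5):dx=-8,dy=-9->C; (2,6):dx=+1,dy=-1->D; (2,7):dx=-2,dy=-5->C; (3,4):dx=-6,dy=-3->C
  (3,5):dx=-7,dy=-5->C; (3,6):dx=+2,dy=+3->C; (3,7):dx=-1,dy=-1->C; (4,5):dx=-1,dy=-2->C
  (4,6):dx=+8,dy=+6->C; (4,7):dx=+5,dy=+2->C; (5,6):dx=+9,dy=+8->C; (5,7):dx=+6,dy=+4->C
  (6,7):dx=-3,dy=-4->C
Step 2: C = 20, D = 1, total pairs = 21.
Step 3: tau = (C - D)/(n(n-1)/2) = (20 - 1)/21 = 0.904762.
Step 4: Exact two-sided p-value (enumerate n! = 5040 permutations of y under H0): p = 0.002778.
Step 5: alpha = 0.05. reject H0.

tau_b = 0.9048 (C=20, D=1), p = 0.002778, reject H0.


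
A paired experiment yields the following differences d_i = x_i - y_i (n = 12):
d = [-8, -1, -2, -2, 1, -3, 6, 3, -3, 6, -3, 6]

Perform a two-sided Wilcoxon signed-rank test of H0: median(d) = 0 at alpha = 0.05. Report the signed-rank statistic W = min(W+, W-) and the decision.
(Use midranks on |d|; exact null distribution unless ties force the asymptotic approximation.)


Step 1: Drop any zero differences (none here) and take |d_i|.
|d| = [8, 1, 2, 2, 1, 3, 6, 3, 3, 6, 3, 6]
Step 2: Midrank |d_i| (ties get averaged ranks).
ranks: |8|->12, |1|->1.5, |2|->3.5, |2|->3.5, |1|->1.5, |3|->6.5, |6|->10, |3|->6.5, |3|->6.5, |6|->10, |3|->6.5, |6|->10
Step 3: Attach original signs; sum ranks with positive sign and with negative sign.
W+ = 1.5 + 10 + 6.5 + 10 + 10 = 38
W- = 12 + 1.5 + 3.5 + 3.5 + 6.5 + 6.5 + 6.5 = 40
(Check: W+ + W- = 78 should equal n(n+1)/2 = 78.)
Step 4: Test statistic W = min(W+, W-) = 38.
Step 5: Ties in |d|, so use the tie-corrected normal approximation.
        E[W] = n(n+1)/4 = 12*13/4 = 39.
        Tie groups: |d|=1 (t=2), |d|=2 (t=2), |d|=3 (t=4), |d|=6 (t=3); sum(t^3 - t) = 96.
        Var[W] = n(n+1)(2n+1)/24 - sum(t^3-t)/48 = 3900/24 - 96/48 = 160.5.
        z = (W - E[W]) / sqrt(Var[W]) = (38 - 39) / 12.6689 = -0.0789.
        Two-sided p = 2*Phi(z) = 0.937085.
Step 6: alpha = 0.05. fail to reject H0.

W+ = 38, W- = 40, W = min = 38, p = 0.937085, fail to reject H0.


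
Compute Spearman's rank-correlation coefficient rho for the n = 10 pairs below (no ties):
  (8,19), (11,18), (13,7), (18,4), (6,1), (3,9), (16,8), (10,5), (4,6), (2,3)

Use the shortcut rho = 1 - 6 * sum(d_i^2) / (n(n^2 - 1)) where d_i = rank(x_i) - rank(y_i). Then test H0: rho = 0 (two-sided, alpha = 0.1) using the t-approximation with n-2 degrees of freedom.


Step 1: Rank x and y separately (midranks; no ties here).
rank(x): 8->5, 11->7, 13->8, 18->10, 6->4, 3->2, 16->9, 10->6, 4->3, 2->1
rank(y): 19->10, 18->9, 7->6, 4->3, 1->1, 9->8, 8->7, 5->4, 6->5, 3->2
Step 2: d_i = R_x(i) - R_y(i); compute d_i^2.
  (5-10)^2=25, (7-9)^2=4, (8-6)^2=4, (10-3)^2=49, (4-1)^2=9, (2-8)^2=36, (9-7)^2=4, (6-4)^2=4, (3-5)^2=4, (1-2)^2=1
sum(d^2) = 140.
Step 3: rho = 1 - 6*140 / (10*(10^2 - 1)) = 1 - 840/990 = 0.151515.
Step 4: Under H0, t = rho * sqrt((n-2)/(1-rho^2)) = 0.4336 ~ t(8).
Step 5: Two-sided p-value from the t-distribution with 8 df = 0.676065.
Step 6: alpha = 0.1. fail to reject H0.

rho = 0.1515, p = 0.676065, fail to reject H0 at alpha = 0.1.


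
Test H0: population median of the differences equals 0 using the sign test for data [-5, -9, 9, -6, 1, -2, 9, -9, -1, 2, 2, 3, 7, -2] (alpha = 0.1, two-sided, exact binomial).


Step 1: Discard zero differences. Original n = 14; n_eff = number of nonzero differences = 14.
Nonzero differences (with sign): -5, -9, +9, -6, +1, -2, +9, -9, -1, +2, +2, +3, +7, -2
Step 2: Count signs: positive = 7, negative = 7.
Step 3: Under H0: P(positive) = 0.5, so the number of positives S ~ Bin(14, 0.5).
Step 4: Two-sided exact p-value = sum of Bin(14,0.5) probabilities at or below the observed probability = 1.000000.
Step 5: alpha = 0.1. fail to reject H0.

n_eff = 14, pos = 7, neg = 7, p = 1.000000, fail to reject H0.
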